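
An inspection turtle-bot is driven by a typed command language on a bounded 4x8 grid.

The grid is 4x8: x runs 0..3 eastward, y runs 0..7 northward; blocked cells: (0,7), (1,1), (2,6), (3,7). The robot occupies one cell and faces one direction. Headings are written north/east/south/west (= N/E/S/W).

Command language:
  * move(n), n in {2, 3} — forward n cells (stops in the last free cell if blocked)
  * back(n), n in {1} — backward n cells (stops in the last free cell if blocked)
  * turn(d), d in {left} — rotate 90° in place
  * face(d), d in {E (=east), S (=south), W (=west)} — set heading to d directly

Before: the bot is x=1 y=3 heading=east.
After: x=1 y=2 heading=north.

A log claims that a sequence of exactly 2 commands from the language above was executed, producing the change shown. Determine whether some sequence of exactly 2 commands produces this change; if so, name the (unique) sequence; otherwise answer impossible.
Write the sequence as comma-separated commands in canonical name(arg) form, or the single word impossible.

key: order matters: swapping turn(left) and back(1) lands elsewhere
t0: x=1 y=3 heading=east
step 1 (turn(left)): x=1 y=3 heading=north
step 2 (back(1)): x=1 y=2 heading=north
all 49 alternatives checked — unique.

turn(left), back(1)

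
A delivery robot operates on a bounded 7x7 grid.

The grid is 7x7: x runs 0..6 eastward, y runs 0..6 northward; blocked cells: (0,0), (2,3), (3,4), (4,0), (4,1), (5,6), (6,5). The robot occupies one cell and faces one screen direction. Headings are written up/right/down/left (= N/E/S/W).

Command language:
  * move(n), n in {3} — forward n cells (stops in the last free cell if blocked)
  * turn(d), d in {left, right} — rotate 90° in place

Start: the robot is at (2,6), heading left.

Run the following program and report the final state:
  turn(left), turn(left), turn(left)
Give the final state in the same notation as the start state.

at (2,6), heading up

initial: at (2,6), heading left
t=1 turn(left) ⇒ at (2,6), heading down
t=2 turn(left) ⇒ at (2,6), heading right
t=3 turn(left) ⇒ at (2,6), heading up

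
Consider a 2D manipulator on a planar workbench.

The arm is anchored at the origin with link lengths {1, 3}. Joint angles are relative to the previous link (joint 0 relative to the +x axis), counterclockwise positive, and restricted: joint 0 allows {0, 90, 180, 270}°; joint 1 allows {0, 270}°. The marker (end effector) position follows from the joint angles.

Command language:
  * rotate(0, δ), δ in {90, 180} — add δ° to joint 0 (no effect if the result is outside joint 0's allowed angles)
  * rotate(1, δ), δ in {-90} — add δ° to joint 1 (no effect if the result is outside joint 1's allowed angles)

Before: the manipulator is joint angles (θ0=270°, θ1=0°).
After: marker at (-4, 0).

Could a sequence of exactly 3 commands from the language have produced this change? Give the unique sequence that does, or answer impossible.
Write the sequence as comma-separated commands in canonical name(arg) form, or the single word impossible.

from: joint angles (θ0=270°, θ1=0°)
step 1 (rotate(0, 90)): joint angles (θ0=0°, θ1=0°)
step 2 (rotate(0, 90)): joint angles (θ0=90°, θ1=0°)
step 3 (rotate(0, 90)): joint angles (θ0=180°, θ1=0°)
no rival 3-sequence matches.

rotate(0, 90), rotate(0, 90), rotate(0, 90)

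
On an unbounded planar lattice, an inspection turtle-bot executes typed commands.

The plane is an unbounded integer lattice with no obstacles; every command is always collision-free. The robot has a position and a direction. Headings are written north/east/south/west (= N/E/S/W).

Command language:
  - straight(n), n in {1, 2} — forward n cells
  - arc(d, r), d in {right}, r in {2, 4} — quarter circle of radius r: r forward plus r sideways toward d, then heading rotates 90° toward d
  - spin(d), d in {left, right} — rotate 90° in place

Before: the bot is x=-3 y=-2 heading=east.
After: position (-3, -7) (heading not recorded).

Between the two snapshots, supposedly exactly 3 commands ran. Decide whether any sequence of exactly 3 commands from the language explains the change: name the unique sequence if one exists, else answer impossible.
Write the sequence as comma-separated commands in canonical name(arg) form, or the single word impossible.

start: x=-3 y=-2 heading=east
t=1 arc(right, 2) ⇒ x=-1 y=-4 heading=south
t=2 straight(1) ⇒ x=-1 y=-5 heading=south
t=3 arc(right, 2) ⇒ x=-3 y=-7 heading=west
no other 3-command option fits: unique.

arc(right, 2), straight(1), arc(right, 2)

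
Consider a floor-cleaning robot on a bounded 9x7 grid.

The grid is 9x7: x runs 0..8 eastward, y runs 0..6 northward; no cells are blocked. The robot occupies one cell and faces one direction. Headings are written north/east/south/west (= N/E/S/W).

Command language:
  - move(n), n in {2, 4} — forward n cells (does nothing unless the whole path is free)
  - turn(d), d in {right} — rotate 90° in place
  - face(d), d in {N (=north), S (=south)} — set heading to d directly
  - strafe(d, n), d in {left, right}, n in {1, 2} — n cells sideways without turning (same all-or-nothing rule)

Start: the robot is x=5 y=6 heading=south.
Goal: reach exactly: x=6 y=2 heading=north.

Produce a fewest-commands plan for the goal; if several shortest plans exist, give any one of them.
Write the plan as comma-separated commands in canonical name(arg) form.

strafe(left, 1), move(4), face(N)

t0: x=5 y=6 heading=south
step 1 (strafe(left, 1)): x=6 y=6 heading=south
step 2 (move(4)): x=6 y=2 heading=south
step 3 (face(N)): x=6 y=2 heading=north
minimal: 3 command(s), checked below 3.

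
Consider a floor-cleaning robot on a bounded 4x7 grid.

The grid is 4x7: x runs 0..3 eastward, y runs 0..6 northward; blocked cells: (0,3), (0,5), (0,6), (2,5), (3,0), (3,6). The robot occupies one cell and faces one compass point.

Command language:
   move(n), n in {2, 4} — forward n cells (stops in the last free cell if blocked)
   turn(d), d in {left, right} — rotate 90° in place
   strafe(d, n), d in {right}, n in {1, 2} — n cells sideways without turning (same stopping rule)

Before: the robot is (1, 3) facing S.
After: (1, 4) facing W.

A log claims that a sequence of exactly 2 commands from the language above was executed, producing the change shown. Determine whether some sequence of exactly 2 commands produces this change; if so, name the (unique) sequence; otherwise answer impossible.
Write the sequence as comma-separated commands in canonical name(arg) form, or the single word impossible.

key: running strafe(right, 1) before turn(right) would end elsewhere — order is forced
initial: (1, 3) facing S
1. turn(right) → (1, 3) facing W
2. strafe(right, 1) → (1, 4) facing W
no other 2-command option fits: unique.

turn(right), strafe(right, 1)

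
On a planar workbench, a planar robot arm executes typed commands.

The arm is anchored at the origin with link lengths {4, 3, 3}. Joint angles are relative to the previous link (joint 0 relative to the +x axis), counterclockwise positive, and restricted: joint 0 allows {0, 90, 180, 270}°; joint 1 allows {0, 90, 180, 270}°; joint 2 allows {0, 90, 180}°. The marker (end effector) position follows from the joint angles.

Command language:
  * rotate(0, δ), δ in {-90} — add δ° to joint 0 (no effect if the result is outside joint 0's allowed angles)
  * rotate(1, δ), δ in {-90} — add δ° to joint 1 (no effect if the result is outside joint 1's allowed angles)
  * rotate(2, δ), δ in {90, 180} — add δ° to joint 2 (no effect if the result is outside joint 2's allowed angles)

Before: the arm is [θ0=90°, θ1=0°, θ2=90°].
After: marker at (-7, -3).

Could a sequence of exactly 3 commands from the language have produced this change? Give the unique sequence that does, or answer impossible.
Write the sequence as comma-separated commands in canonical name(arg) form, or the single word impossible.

rotate(0, -90), rotate(0, -90), rotate(0, -90)

t0: [θ0=90°, θ1=0°, θ2=90°]
step 1 (rotate(0, -90)): [θ0=0°, θ1=0°, θ2=90°]
step 2 (rotate(0, -90)): [θ0=270°, θ1=0°, θ2=90°]
step 3 (rotate(0, -90)): [θ0=180°, θ1=0°, θ2=90°]
uniquely the one of 64 3-step routes that fits.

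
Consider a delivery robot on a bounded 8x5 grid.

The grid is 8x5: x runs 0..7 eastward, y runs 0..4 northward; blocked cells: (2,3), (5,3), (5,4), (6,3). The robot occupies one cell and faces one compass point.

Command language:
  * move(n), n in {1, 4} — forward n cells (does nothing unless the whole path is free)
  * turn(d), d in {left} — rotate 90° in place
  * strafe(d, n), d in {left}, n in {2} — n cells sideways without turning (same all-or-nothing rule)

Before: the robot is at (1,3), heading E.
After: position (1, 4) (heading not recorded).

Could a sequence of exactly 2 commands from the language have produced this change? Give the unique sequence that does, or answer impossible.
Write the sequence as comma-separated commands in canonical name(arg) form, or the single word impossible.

turn(left), move(1)

key: order matters: swapping turn(left) and move(1) lands elsewhere
initial: at (1,3), heading E
step 1 (turn(left)): at (1,3), heading N
step 2 (move(1)): at (1,4), heading N
uniquely the one of 16 2-step routes that fits.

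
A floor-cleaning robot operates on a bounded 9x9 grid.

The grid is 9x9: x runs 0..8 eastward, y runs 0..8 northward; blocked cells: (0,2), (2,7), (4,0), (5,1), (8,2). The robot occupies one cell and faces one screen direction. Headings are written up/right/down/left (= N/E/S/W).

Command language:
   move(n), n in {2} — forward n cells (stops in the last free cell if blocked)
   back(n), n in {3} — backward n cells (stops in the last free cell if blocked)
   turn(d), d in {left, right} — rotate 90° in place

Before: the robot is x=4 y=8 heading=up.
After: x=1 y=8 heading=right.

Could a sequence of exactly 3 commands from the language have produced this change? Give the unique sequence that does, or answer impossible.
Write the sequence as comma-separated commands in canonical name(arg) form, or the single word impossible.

key: position moved to (1,8) AND the heading swung to E — translation plus rotation needed
begin: x=4 y=8 heading=up
step 1 (move(2)): x=4 y=8 heading=up
step 2 (turn(right)): x=4 y=8 heading=right
step 3 (back(3)): x=1 y=8 heading=right
no rival 3-sequence matches.

move(2), turn(right), back(3)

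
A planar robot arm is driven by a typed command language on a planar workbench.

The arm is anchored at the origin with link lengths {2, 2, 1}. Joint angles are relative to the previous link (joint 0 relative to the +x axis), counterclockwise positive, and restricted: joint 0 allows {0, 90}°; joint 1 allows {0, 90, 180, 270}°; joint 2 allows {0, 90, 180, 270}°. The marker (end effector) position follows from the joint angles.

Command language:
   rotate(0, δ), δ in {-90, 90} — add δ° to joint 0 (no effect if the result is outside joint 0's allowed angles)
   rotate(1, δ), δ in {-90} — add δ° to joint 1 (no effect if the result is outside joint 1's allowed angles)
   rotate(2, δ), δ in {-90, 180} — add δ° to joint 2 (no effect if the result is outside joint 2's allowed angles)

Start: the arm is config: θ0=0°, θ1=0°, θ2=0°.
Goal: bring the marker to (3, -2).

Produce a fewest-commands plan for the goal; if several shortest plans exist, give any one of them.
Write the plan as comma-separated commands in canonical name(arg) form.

rotate(1, -90), rotate(2, -90), rotate(2, 180)

t0: config: θ0=0°, θ1=0°, θ2=0°
step 1 (rotate(1, -90)): config: θ0=0°, θ1=270°, θ2=0°
step 2 (rotate(2, -90)): config: θ0=0°, θ1=270°, θ2=270°
step 3 (rotate(2, 180)): config: θ0=0°, θ1=270°, θ2=90°
no 2-step plan works, so 3 is optimal.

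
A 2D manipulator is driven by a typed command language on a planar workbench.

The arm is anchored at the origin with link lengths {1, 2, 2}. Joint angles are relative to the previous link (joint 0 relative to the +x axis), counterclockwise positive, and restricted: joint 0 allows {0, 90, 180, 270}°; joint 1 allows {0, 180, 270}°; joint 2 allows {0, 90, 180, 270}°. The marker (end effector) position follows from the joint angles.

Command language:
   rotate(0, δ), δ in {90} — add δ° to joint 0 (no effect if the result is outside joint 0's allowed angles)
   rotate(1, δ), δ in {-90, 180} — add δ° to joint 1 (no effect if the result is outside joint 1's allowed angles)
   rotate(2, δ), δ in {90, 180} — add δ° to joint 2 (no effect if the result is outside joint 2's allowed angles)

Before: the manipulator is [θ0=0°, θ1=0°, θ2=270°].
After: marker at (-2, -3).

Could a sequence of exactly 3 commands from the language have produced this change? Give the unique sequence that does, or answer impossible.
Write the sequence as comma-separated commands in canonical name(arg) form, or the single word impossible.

t0: [θ0=0°, θ1=0°, θ2=270°]
t=1 rotate(0, 90) ⇒ [θ0=90°, θ1=0°, θ2=270°]
t=2 rotate(0, 90) ⇒ [θ0=180°, θ1=0°, θ2=270°]
t=3 rotate(0, 90) ⇒ [θ0=270°, θ1=0°, θ2=270°]
no other 3-command option fits: unique.

rotate(0, 90), rotate(0, 90), rotate(0, 90)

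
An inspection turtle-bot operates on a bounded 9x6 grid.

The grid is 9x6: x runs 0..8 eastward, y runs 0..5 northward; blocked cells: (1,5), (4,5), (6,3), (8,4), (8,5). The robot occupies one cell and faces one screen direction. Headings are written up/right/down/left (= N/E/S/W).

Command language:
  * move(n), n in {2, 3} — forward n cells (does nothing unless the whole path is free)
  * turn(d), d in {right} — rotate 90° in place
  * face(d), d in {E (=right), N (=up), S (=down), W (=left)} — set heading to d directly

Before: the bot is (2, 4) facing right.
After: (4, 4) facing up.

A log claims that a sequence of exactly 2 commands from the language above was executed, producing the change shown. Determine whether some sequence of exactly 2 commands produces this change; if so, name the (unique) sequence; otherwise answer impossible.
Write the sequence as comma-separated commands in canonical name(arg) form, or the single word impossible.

move(2), face(N)

key: running face(N) before move(2) would end elsewhere — order is forced
begin: (2, 4) facing right
1. move(2) → (4, 4) facing right
2. face(N) → (4, 4) facing up
no rival 2-sequence matches.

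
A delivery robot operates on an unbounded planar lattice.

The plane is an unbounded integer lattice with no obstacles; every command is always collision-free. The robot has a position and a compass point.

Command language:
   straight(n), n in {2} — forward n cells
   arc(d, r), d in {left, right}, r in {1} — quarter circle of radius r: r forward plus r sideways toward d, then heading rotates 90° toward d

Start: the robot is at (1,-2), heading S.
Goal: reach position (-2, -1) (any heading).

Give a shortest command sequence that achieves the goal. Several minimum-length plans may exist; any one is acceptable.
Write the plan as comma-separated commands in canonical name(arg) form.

arc(right, 1), arc(right, 1), arc(left, 1)

start: at (1,-2), heading S
[1] after arc(right, 1): at (0,-3), heading W
[2] after arc(right, 1): at (-1,-2), heading N
[3] after arc(left, 1): at (-2,-1), heading W
shorter routes all fall short; 3 is best.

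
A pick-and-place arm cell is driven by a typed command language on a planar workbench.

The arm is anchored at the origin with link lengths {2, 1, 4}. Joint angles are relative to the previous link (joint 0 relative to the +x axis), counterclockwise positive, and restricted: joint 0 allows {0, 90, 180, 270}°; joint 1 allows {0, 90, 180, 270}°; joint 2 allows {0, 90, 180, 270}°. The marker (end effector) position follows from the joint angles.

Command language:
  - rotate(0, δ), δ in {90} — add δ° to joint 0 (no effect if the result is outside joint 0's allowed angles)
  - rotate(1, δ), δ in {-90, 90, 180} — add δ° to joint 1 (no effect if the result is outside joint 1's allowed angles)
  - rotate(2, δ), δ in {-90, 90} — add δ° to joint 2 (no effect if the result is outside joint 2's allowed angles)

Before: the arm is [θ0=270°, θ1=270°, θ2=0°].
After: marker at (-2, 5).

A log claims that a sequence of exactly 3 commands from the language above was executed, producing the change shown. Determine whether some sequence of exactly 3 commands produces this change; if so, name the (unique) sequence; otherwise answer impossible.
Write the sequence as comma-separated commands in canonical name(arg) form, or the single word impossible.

initial: [θ0=270°, θ1=270°, θ2=0°]
[1] after rotate(0, 90): [θ0=0°, θ1=270°, θ2=0°]
[2] after rotate(0, 90): [θ0=90°, θ1=270°, θ2=0°]
[3] after rotate(0, 90): [θ0=180°, θ1=270°, θ2=0°]
no other 3-command option fits: unique.

rotate(0, 90), rotate(0, 90), rotate(0, 90)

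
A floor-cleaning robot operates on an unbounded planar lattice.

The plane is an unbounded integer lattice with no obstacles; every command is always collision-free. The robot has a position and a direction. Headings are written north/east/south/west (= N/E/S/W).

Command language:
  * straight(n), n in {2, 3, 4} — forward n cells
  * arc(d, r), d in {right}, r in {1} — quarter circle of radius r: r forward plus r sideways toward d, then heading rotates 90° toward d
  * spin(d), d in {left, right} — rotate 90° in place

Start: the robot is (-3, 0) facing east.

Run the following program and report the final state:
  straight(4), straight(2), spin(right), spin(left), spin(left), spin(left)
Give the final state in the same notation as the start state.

begin: (-3, 0) facing east
1. straight(4) → (1, 0) facing east
2. straight(2) → (3, 0) facing east
3. spin(right) → (3, 0) facing south
4. spin(left) → (3, 0) facing east
5. spin(left) → (3, 0) facing north
6. spin(left) → (3, 0) facing west

(3, 0) facing west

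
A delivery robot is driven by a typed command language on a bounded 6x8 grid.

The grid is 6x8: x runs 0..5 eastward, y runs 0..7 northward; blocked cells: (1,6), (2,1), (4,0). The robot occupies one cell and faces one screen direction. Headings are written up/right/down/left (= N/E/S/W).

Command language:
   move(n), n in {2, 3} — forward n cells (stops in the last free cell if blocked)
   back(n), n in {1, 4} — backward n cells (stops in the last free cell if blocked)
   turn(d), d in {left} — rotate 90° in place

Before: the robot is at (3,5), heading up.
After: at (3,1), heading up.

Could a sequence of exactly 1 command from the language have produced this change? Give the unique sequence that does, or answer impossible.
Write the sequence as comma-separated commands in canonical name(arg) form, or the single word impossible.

key: still facing N — the one step turns nothing
start: at (3,5), heading up
step 1 (back(4)): at (3,1), heading up
no other 1-command option fits: unique.

back(4)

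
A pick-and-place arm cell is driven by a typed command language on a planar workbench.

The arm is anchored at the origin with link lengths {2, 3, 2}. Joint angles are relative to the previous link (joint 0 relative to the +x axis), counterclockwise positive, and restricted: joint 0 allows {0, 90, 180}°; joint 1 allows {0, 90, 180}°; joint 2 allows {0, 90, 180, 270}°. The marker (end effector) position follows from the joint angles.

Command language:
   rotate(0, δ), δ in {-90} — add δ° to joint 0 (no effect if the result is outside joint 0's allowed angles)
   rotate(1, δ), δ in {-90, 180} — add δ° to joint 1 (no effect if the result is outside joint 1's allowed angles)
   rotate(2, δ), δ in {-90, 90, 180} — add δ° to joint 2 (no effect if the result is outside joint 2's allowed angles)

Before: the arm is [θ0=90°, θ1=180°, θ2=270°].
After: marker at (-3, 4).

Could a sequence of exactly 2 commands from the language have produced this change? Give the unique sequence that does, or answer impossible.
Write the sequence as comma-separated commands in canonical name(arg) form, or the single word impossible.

key: order matters: swapping rotate(1, -90) and rotate(1, 180) lands elsewhere
start: [θ0=90°, θ1=180°, θ2=270°]
step 1 (rotate(1, -90)): [θ0=90°, θ1=90°, θ2=270°]
step 2 (rotate(1, 180)): [θ0=90°, θ1=90°, θ2=270°]
all 36 alternatives checked — unique.

rotate(1, -90), rotate(1, 180)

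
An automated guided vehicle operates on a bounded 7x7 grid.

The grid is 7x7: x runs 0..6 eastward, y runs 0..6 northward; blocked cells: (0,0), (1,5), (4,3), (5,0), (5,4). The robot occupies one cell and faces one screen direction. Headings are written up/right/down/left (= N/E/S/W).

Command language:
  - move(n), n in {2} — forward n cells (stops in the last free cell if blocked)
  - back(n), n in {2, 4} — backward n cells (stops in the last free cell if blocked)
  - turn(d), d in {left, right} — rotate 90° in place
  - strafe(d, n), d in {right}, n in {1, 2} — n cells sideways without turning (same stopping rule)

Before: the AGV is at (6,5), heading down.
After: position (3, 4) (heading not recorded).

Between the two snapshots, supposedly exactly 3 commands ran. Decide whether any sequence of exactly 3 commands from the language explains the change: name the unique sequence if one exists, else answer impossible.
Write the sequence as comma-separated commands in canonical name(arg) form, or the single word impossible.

strafe(right, 2), move(2), strafe(right, 1)

key: running strafe(right, 1) before strafe(right, 2) would end elsewhere — order is forced
start: at (6,5), heading down
[1] after strafe(right, 2): at (4,5), heading down
[2] after move(2): at (4,4), heading down
[3] after strafe(right, 1): at (3,4), heading down
no rival 3-sequence matches.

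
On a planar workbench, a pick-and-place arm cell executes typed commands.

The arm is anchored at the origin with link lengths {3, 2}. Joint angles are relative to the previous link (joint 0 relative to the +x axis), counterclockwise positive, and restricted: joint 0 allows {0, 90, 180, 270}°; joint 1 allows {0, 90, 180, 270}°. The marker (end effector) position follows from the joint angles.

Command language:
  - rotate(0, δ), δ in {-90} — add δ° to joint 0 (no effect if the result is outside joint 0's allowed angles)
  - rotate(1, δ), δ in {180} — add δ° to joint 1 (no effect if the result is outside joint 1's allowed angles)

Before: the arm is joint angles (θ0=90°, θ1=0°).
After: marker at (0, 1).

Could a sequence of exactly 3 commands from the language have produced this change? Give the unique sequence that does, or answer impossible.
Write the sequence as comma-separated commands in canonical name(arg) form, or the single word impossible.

t0: joint angles (θ0=90°, θ1=0°)
1. rotate(1, 180) → joint angles (θ0=90°, θ1=180°)
2. rotate(1, 180) → joint angles (θ0=90°, θ1=0°)
3. rotate(1, 180) → joint angles (θ0=90°, θ1=180°)
uniquely the one of 8 3-step routes that fits.

rotate(1, 180), rotate(1, 180), rotate(1, 180)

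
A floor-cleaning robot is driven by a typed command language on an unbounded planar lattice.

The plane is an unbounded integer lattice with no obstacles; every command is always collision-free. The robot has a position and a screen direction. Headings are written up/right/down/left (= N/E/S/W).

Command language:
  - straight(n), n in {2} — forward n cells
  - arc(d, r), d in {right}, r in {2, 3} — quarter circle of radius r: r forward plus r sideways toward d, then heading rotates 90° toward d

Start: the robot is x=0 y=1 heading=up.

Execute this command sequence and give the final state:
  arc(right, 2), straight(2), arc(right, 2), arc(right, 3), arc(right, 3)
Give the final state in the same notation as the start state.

x=0 y=1 heading=up

initial: x=0 y=1 heading=up
[1] after arc(right, 2): x=2 y=3 heading=right
[2] after straight(2): x=4 y=3 heading=right
[3] after arc(right, 2): x=6 y=1 heading=down
[4] after arc(right, 3): x=3 y=-2 heading=left
[5] after arc(right, 3): x=0 y=1 heading=up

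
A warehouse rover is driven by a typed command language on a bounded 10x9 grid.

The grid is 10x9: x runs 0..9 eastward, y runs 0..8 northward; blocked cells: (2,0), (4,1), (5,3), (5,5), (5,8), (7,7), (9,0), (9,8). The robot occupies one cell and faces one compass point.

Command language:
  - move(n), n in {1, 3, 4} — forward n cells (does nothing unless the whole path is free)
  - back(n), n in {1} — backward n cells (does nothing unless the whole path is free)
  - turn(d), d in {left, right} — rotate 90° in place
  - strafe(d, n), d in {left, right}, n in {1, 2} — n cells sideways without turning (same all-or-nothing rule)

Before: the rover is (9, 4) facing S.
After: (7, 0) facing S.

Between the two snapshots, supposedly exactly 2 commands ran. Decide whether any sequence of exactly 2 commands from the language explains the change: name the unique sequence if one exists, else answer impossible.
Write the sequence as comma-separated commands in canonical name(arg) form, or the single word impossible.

strafe(right, 2), move(4)

key: still facing S at the end — nothing in the sequence rotates
start: (9, 4) facing S
step 1 (strafe(right, 2)): (7, 4) facing S
step 2 (move(4)): (7, 0) facing S
all 100 alternatives checked — unique.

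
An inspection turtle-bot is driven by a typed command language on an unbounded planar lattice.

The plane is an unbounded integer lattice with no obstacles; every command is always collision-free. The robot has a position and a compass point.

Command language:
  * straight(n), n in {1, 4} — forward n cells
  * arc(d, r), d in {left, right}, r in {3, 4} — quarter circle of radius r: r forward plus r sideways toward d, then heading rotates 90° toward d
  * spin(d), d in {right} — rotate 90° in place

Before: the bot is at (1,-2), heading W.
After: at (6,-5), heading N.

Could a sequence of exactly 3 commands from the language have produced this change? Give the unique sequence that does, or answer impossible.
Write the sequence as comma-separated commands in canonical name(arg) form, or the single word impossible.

key: order matters: swapping arc(left, 3) and arc(left, 4) lands elsewhere
begin: at (1,-2), heading W
step 1 (arc(left, 3)): at (-2,-5), heading S
step 2 (arc(left, 4)): at (2,-9), heading E
step 3 (arc(left, 4)): at (6,-5), heading N
no other 3-command option fits: unique.

arc(left, 3), arc(left, 4), arc(left, 4)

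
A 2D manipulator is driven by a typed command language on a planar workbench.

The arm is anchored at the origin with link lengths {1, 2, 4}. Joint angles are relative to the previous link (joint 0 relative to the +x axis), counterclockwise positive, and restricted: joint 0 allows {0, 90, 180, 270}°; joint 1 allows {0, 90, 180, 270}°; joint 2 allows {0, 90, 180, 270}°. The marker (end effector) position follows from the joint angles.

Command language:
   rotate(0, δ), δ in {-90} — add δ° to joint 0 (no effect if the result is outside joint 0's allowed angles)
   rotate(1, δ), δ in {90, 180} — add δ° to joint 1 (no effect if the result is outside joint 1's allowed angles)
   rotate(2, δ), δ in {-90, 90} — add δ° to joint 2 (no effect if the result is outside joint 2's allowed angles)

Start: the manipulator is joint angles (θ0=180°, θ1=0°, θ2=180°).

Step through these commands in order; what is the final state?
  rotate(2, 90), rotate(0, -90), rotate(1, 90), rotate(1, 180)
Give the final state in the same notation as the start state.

joint angles (θ0=90°, θ1=270°, θ2=270°)

initial: joint angles (θ0=180°, θ1=0°, θ2=180°)
t=1 rotate(2, 90) ⇒ joint angles (θ0=180°, θ1=0°, θ2=270°)
t=2 rotate(0, -90) ⇒ joint angles (θ0=90°, θ1=0°, θ2=270°)
t=3 rotate(1, 90) ⇒ joint angles (θ0=90°, θ1=90°, θ2=270°)
t=4 rotate(1, 180) ⇒ joint angles (θ0=90°, θ1=270°, θ2=270°)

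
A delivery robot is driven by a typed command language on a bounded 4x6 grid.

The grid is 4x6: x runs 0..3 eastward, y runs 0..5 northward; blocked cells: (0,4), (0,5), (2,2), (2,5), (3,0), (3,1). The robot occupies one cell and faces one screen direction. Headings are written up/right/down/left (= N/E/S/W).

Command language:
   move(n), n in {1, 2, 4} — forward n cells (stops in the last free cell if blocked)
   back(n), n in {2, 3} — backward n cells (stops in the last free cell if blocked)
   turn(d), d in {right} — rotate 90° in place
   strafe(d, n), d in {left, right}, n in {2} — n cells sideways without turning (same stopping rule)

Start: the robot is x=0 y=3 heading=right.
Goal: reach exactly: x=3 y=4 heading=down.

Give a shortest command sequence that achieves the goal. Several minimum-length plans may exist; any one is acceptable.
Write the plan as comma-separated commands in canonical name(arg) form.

move(2), turn(right), back(2), strafe(left, 2)

t0: x=0 y=3 heading=right
step 1 (move(2)): x=2 y=3 heading=right
step 2 (turn(right)): x=2 y=3 heading=down
step 3 (back(2)): x=2 y=4 heading=down
step 4 (strafe(left, 2)): x=3 y=4 heading=down
shorter routes all fall short; 4 is best.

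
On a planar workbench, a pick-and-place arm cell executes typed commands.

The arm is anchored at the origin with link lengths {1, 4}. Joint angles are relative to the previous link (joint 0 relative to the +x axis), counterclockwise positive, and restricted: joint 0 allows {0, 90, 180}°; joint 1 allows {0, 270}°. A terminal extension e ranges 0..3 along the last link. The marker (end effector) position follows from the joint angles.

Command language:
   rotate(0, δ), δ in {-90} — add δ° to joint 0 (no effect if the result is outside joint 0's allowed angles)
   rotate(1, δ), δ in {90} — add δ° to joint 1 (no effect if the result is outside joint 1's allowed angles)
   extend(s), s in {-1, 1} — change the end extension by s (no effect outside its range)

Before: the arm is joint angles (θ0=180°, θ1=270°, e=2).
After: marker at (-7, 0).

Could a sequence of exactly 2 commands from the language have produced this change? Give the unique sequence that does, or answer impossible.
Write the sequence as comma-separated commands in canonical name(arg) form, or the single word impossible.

rotate(1, 90), rotate(1, 90)

begin: joint angles (θ0=180°, θ1=270°, e=2)
step 1 (rotate(1, 90)): joint angles (θ0=180°, θ1=0°, e=2)
step 2 (rotate(1, 90)): joint angles (θ0=180°, θ1=0°, e=2)
uniquely the one of 16 2-step routes that fits.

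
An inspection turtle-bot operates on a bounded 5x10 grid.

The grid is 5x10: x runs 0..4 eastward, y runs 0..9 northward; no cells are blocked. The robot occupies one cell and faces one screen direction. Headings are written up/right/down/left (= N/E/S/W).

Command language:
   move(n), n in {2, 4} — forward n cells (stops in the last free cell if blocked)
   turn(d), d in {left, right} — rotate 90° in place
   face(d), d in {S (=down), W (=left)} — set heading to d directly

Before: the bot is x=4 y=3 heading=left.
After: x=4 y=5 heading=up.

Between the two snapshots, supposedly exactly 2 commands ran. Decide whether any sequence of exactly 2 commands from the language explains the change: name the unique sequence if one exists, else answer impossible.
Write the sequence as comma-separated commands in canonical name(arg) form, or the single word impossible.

turn(right), move(2)

key: running move(2) before turn(right) would end elsewhere — order is forced
begin: x=4 y=3 heading=left
1. turn(right) → x=4 y=3 heading=up
2. move(2) → x=4 y=5 heading=up
uniquely the one of 36 2-step routes that fits.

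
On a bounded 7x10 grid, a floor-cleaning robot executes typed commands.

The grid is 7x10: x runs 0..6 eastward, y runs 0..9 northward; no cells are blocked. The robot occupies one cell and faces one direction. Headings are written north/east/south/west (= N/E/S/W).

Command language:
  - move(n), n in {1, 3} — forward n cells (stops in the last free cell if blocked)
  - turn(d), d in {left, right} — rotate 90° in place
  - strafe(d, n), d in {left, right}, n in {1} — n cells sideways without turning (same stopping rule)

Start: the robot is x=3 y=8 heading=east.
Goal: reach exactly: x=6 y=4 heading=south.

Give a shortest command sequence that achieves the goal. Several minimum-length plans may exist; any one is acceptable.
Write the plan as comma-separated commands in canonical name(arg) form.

move(3), turn(right), move(3), move(1)

start: x=3 y=8 heading=east
step 1 (move(3)): x=6 y=8 heading=east
step 2 (turn(right)): x=6 y=8 heading=south
step 3 (move(3)): x=6 y=5 heading=south
step 4 (move(1)): x=6 y=4 heading=south
shorter routes all fall short; 4 is best.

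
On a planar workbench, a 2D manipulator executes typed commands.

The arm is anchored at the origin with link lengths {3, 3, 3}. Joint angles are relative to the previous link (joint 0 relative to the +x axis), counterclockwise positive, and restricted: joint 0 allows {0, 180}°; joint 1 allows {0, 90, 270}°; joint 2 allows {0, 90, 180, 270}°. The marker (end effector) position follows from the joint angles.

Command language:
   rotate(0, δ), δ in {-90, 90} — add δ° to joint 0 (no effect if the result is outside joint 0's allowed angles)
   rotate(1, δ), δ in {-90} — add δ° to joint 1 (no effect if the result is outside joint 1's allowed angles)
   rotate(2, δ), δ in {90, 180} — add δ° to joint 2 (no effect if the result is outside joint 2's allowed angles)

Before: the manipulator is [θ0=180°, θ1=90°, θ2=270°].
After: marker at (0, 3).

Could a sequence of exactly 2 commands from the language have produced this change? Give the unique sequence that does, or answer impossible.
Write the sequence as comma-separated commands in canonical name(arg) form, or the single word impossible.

t0: [θ0=180°, θ1=90°, θ2=270°]
[1] after rotate(1, -90): [θ0=180°, θ1=0°, θ2=270°]
[2] after rotate(1, -90): [θ0=180°, θ1=270°, θ2=270°]
uniquely the one of 25 2-step routes that fits.

rotate(1, -90), rotate(1, -90)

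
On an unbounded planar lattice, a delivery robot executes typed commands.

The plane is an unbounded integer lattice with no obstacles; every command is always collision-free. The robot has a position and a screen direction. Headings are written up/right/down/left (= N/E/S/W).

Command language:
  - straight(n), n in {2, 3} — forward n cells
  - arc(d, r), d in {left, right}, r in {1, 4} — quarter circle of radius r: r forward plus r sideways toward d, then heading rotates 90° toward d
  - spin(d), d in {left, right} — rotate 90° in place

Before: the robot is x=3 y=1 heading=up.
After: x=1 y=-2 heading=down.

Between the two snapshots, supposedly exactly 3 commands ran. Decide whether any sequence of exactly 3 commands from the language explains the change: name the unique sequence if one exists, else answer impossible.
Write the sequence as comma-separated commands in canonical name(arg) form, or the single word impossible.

key: cell and facing (now S) both changed — the 3 commands mix motion and turning
start: x=3 y=1 heading=up
1. arc(left, 1) → x=2 y=2 heading=left
2. arc(left, 1) → x=1 y=1 heading=down
3. straight(3) → x=1 y=-2 heading=down
no rival 3-sequence matches.

arc(left, 1), arc(left, 1), straight(3)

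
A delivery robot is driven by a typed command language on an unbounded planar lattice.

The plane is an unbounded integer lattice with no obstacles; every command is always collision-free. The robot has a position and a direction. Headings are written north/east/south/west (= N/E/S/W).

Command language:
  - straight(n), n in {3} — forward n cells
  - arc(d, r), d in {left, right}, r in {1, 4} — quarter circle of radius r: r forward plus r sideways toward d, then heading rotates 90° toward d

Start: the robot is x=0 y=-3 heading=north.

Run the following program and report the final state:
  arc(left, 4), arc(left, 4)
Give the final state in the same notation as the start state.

x=-8 y=-3 heading=south

t0: x=0 y=-3 heading=north
t=1 arc(left, 4) ⇒ x=-4 y=1 heading=west
t=2 arc(left, 4) ⇒ x=-8 y=-3 heading=south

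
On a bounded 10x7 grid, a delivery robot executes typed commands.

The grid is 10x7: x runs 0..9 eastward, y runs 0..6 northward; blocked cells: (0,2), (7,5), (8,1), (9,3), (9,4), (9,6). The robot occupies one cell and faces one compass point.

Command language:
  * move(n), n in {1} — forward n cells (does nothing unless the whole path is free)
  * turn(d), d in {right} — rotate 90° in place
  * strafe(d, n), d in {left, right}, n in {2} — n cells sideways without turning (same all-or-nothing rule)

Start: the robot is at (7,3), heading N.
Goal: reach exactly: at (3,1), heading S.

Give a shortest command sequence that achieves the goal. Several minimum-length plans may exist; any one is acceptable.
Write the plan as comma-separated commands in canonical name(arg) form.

begin: at (7,3), heading N
t=1 strafe(left, 2) ⇒ at (5,3), heading N
t=2 strafe(left, 2) ⇒ at (3,3), heading N
t=3 turn(right) ⇒ at (3,3), heading E
t=4 strafe(right, 2) ⇒ at (3,1), heading E
t=5 turn(right) ⇒ at (3,1), heading S
minimal: 5 command(s), checked below 5.

strafe(left, 2), strafe(left, 2), turn(right), strafe(right, 2), turn(right)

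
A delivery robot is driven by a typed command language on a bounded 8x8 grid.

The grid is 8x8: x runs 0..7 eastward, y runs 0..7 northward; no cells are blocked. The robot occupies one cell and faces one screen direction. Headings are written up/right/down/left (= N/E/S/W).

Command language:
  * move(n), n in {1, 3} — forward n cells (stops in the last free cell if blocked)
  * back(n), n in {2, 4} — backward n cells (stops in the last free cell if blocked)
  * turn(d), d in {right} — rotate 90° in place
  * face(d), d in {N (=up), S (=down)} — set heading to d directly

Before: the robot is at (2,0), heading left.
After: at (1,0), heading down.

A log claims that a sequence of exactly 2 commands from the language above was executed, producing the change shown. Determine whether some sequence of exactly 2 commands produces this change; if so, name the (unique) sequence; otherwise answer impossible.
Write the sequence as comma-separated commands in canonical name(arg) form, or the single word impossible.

key: position moved to (1,0) AND the heading swung to S — translation plus rotation needed
start: at (2,0), heading left
step 1 (move(1)): at (1,0), heading left
step 2 (face(S)): at (1,0), heading down
no other 2-command option fits: unique.

move(1), face(S)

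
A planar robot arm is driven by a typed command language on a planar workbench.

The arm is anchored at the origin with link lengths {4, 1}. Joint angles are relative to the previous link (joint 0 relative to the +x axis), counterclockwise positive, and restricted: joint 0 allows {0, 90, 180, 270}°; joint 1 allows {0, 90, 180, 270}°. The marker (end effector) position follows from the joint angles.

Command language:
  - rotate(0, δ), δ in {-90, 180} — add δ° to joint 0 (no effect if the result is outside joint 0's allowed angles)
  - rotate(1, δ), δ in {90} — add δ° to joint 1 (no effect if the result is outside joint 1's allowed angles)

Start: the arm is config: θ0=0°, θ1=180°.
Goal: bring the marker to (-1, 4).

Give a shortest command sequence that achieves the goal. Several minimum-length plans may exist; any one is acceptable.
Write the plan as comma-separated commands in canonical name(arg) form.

initial: config: θ0=0°, θ1=180°
[1] after rotate(0, -90): config: θ0=270°, θ1=180°
[2] after rotate(1, 90): config: θ0=270°, θ1=270°
[3] after rotate(1, 90): config: θ0=270°, θ1=0°
[4] after rotate(1, 90): config: θ0=270°, θ1=90°
[5] after rotate(0, 180): config: θ0=90°, θ1=90°
nothing shorter than 5 reaches the goal.

rotate(0, -90), rotate(1, 90), rotate(1, 90), rotate(1, 90), rotate(0, 180)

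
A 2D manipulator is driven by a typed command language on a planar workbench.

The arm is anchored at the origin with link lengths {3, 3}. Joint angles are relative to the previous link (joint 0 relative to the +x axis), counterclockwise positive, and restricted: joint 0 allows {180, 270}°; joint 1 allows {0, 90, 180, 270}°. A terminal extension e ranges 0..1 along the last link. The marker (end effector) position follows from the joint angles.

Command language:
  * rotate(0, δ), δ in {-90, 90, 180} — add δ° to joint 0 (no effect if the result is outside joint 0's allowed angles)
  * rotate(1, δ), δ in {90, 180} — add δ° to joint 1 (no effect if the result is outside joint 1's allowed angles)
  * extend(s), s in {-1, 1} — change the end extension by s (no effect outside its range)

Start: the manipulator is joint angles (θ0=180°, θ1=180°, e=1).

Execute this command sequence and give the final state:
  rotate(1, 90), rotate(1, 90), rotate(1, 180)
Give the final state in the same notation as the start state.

joint angles (θ0=180°, θ1=180°, e=1)

initial: joint angles (θ0=180°, θ1=180°, e=1)
t=1 rotate(1, 90) ⇒ joint angles (θ0=180°, θ1=270°, e=1)
t=2 rotate(1, 90) ⇒ joint angles (θ0=180°, θ1=0°, e=1)
t=3 rotate(1, 180) ⇒ joint angles (θ0=180°, θ1=180°, e=1)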